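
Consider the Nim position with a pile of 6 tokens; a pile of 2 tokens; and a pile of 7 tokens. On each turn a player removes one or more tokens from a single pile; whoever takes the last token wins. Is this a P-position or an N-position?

N-position

Nim-sum: 6 ^ 2 ^ 7 = 3.
The nim-sum is 3 ≠ 0, so this is an N-position: the player to move can win.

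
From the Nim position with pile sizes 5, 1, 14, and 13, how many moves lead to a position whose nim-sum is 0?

In binary:
  0101  (5)
  0001  (1)
  1110  (14)
  1101  (13)
  ----
  0111  (7)
The overall nim-sum is X = 7. A pile of size p has a winning move iff p XOR X < p (reduce it to p XOR X).
  5: 5 XOR 7 = 2 < 5 — winning move (to 2).
  1: 1 XOR 7 = 6 ≥ 1 — no move.
  14: 14 XOR 7 = 9 < 14 — winning move (to 9).
  13: 13 XOR 7 = 10 < 13 — winning move (to 10).
That gives 3 winning moves.

3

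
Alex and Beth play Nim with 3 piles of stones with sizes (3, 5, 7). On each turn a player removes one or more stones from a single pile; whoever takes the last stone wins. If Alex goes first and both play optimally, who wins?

Alex wins

In binary:
  011  (3)
  101  (5)
  111  (7)
  ---
  001  (1)
The nim-sum is 1 ≠ 0, so this is an N-position: the player to move can win; Alex has a winning move.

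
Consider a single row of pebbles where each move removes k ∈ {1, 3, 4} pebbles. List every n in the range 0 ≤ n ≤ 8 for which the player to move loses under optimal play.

Grundy values for subtraction set {1, 3, 4}:
k:     0  1  2  3  4  5  6  7  8
g(k):  0  1  0  1  2  3  2  0  1
The P-positions (g = 0) in 0..8 are 0, 2, 7.

0, 2, 7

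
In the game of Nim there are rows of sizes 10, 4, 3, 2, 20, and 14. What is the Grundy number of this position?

21

Bitwise XOR of the heap sizes:
  01010  (10)
  00100  (4)
  00011  (3)
  00010  (2)
  10100  (20)
  01110  (14)
  -----
  10101  (21)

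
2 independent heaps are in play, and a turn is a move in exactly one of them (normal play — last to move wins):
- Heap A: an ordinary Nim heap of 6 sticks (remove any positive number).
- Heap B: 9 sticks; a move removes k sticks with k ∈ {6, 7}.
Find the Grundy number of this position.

7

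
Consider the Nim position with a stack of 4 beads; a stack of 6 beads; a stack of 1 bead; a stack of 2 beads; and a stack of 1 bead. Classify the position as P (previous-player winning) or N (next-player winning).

In binary:
  100  (4)
  110  (6)
  001  (1)
  010  (2)
  001  (1)
  ---
  000  (0)
The nim-sum is 0, so this is a P-position: the player to move is in a losing position under optimal play.

P-position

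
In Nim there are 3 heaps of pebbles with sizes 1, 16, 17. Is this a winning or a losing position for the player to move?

Losing position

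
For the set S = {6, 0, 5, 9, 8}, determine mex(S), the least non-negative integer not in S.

1

0 is in the set but 1 is not, so the mex is 1.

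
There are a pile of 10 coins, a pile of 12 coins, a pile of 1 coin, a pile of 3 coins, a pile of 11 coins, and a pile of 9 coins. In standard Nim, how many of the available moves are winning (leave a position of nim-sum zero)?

1

In binary:
  1010  (10)
  1100  (12)
  0001  (1)
  0011  (3)
  1011  (11)
  1001  (9)
  ----
  0110  (6)
The overall nim-sum is X = 6. A pile of size p has a winning move iff p XOR X < p (reduce it to p XOR X).
  10: 10 XOR 6 = 12 ≥ 10 — no move.
  12: 12 XOR 6 = 10 < 12 — winning move (to 10).
  1: 1 XOR 6 = 7 ≥ 1 — no move.
  3: 3 XOR 6 = 5 ≥ 3 — no move.
  11: 11 XOR 6 = 13 ≥ 11 — no move.
  9: 9 XOR 6 = 15 ≥ 9 — no move.
That gives 1 winning move.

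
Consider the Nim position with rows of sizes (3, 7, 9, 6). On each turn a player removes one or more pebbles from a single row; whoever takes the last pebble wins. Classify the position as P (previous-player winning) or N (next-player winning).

Bitwise XOR of the heap sizes:
  0011  (3)
  0111  (7)
  1001  (9)
  0110  (6)
  ----
  1011  (11)
The nim-sum is 11 ≠ 0, so this is an N-position: the player to move can win.

N-position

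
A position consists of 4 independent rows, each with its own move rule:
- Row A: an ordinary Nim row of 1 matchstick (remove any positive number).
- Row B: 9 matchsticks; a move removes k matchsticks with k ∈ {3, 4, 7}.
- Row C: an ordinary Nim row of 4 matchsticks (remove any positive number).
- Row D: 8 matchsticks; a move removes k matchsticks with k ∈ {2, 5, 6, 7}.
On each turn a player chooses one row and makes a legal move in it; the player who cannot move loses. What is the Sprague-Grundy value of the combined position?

4

Row A is a plain Nim row of size 1, so its Grundy value is 1.
For row B, compute g(0), g(1), … with moves {3, 4, 7}:
g(0) = mex{} = 0
g(1) = mex{} = 0
g(2) = mex{} = 0
g(3) = mex{0} = 1
g(4) = mex{0} = 1
g(5) = mex{0} = 1
g(6) = mex{0,1} = 2
g(7) = mex{0,1} = 2
g(8) = mex{0,1} = 2
g(9) = mex{0,1,2} = 3
So g(9) = 3.
Row C is a plain Nim row of size 4, so its Grundy value is 4.
For row D, compute g(0), g(1), … with moves {2, 5, 6, 7}:
g(0) = mex{} = 0
g(1) = mex{} = 0
g(2) = mex{0} = 1
g(3) = mex{0} = 1
g(4) = mex{1} = 0
g(5) = mex{0,1} = 2
g(6) = mex{0} = 1
g(7) = mex{0,1,2} = 3
g(8) = mex{0,1} = 2
So g(8) = 2.
By the Sprague-Grundy theorem, the Grundy value of a sum of independent games is the XOR of the component values.
Combined value = 1 XOR 3 XOR 4 XOR 2 = 4.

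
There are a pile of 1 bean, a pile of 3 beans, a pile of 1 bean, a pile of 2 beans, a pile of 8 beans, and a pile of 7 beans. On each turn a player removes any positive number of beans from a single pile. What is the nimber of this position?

14

Nim-sum: 1 XOR 3 XOR 1 XOR 2 XOR 8 XOR 7 = 14.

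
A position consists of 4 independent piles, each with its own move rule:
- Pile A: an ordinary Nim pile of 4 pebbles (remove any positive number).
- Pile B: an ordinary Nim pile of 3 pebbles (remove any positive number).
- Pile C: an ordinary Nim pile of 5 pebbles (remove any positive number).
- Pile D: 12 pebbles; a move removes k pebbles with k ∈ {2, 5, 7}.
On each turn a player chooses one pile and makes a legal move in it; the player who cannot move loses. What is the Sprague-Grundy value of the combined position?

3

Pile A is a plain Nim pile of size 4, so its Grundy value is 4.
Pile B is a plain Nim pile of size 3, so its Grundy value is 3.
Pile C is a plain Nim pile of size 5, so its Grundy value is 5.
Grundy values for pile D (subtraction set {2, 5, 7}):
g(0) = mex{} = 0
g(1) = mex{} = 0
g(2) = mex{0} = 1
g(3) = mex{0} = 1
g(4) = mex{1} = 0
g(5) = mex{0,1} = 2
g(6) = mex{0} = 1
g(7) = mex{0,1,2} = 3
g(8) = mex{0,1} = 2
g(9) = mex{0,1,3} = 2
g(10) = mex{1,2} = 0
g(11) = mex{0,1,2} = 3
g(12) = mex{0,2,3} = 1
So g(12) = 1.
The value of a disjunctive sum is the nim-sum of the parts.
Combined value = 4 XOR 3 XOR 5 XOR 1 = 3.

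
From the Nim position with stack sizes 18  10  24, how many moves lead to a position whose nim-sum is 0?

Nim-sum: 18 ^ 10 ^ 24 = 0.
The nim-sum is already 0, so every move leaves a nonzero nim-sum — there are no winning moves.

0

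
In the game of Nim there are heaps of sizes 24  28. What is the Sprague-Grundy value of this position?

Compute the nim-sum pairwise:
24 ⊕ 28 = 4

4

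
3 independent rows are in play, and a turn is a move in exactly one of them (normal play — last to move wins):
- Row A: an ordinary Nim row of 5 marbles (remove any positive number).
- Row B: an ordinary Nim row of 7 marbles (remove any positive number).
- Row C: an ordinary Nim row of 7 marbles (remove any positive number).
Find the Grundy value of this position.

Row A is a plain Nim row of size 5, so its Grundy value is 5.
Row B is a plain Nim row of size 7, so its Grundy value is 7.
Row C is a plain Nim row of size 7, so its Grundy value is 7.
By the Sprague-Grundy theorem, the Grundy value of a sum of independent games is the XOR of the component values.
Combined value = 5 XOR 7 XOR 7 = 5.

5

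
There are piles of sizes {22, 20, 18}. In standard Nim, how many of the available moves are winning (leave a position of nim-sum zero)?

3

In binary:
  10110  (22)
  10100  (20)
  10010  (18)
  -----
  10000  (16)
The overall nim-sum is X = 16. A pile of size p has a winning move iff p XOR X < p (reduce it to p XOR X).
  22: 22 XOR 16 = 6 < 22 — winning move (to 6).
  20: 20 XOR 16 = 4 < 20 — winning move (to 4).
  18: 18 XOR 16 = 2 < 18 — winning move (to 2).
That gives 3 winning moves.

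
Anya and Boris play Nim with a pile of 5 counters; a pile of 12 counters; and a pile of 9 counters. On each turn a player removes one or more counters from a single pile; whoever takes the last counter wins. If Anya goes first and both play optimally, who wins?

Boris wins

Nim-sum: 5 ^ 12 ^ 9 = 0.
The nim-sum is 0, so this is a P-position: the player to move is in a losing position under optimal play; Anya is about to move from it and so loses — Boris wins.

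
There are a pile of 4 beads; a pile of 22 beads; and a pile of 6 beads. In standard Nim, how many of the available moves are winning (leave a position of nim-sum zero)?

1

Compute the nim-sum pairwise:
4 ⊕ 22 = 18
18 ⊕ 6 = 20
The overall nim-sum is X = 20. A pile of size p has a winning move iff p XOR X < p (reduce it to p XOR X).
  4: 4 XOR 20 = 16 ≥ 4 — no move.
  22: 22 XOR 20 = 2 < 22 — winning move (to 2).
  6: 6 XOR 20 = 18 ≥ 6 — no move.
That gives 1 winning move.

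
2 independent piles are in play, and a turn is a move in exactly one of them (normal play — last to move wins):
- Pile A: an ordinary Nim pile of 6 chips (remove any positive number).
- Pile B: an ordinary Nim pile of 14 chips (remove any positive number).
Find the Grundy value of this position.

8

Pile A is a plain Nim pile of size 6, so its Grundy value is 6.
Pile B is a plain Nim pile of size 14, so its Grundy value is 14.
The value of a disjunctive sum is the nim-sum of the parts.
Combined value = 6 ⊕ 14 = 8.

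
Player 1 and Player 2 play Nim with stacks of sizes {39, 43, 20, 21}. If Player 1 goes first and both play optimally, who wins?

Compute the nim-sum pairwise:
39 ^ 43 = 12
12 ^ 20 = 24
24 ^ 21 = 13
The nim-sum is 13 ≠ 0, so this is an N-position: the player to move can win; Player 1 has a winning move.

Player 1 wins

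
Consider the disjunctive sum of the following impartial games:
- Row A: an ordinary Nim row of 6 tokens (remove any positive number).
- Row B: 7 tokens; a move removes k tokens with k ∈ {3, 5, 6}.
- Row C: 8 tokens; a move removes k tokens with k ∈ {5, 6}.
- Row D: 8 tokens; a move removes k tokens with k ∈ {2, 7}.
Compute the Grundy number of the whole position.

Row A is a plain Nim row of size 6, so its Grundy value is 6.
For row B, compute g(0), g(1), … with moves {3, 5, 6}:
k:     0  1  2  3  4  5  6  7
g(k):  0  0  0  1  1  1  2  2
So g(7) = 2.
For row C, compute g(0), g(1), … with moves {5, 6}:
k:     0  1  2  3  4  5  6  7  8
g(k):  0  0  0  0  0  1  1  1  1
So g(8) = 1.
For row D, compute g(0), g(1), … with moves {2, 7}:
k:     0  1  2  3  4  5  6  7  8
g(k):  0  0  1  1  0  0  1  1  2
So g(8) = 2.
The value of a disjunctive sum is the nim-sum of the parts.
Combined value = 6 XOR 2 XOR 1 XOR 2 = 7.

7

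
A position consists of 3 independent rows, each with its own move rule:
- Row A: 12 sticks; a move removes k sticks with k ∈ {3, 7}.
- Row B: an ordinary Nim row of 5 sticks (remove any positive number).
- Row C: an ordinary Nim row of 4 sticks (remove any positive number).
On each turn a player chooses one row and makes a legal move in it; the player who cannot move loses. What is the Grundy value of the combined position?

1

For row A, compute g(0), g(1), … with moves {3, 7}:
k:     0  1  2  3  4  5  6  7  8  9 10 11 12
g(k):  0  0  0  1  1  1  0  2  2  1  0  0  0
So g(12) = 0.
Row B is a plain Nim row of size 5, so its Grundy value is 5.
Row C is a plain Nim row of size 4, so its Grundy value is 4.
The value of a disjunctive sum is the nim-sum of the parts.
Combined value = 0 ⊕ 5 ⊕ 4 = 1.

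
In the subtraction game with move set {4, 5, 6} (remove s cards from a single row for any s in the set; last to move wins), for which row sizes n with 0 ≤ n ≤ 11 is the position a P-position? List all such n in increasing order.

0, 1, 2, 3, 10, 11

Grundy values for subtraction set {4, 5, 6}:
k:     0  1  2  3  4  5  6  7  8  9 10 11
g(k):  0  0  0  0  1  1  1  1  2  2  0  0
The P-positions (g = 0) in 0..11 are 0, 1, 2, 3, 10, 11.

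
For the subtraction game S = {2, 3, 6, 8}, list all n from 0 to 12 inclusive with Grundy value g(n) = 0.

Grundy values for subtraction set {2, 3, 6, 8}:
g(0) = mex{} = 0
g(1) = mex{} = 0
g(2) = mex{0} = 1
g(3) = mex{0} = 1
g(4) = mex{0,1} = 2
g(5) = mex{1} = 0
g(6) = mex{0,1,2} = 3
g(7) = mex{0,2} = 1
g(8) = mex{0,1,3} = 2
g(9) = mex{0,1,3} = 2
g(10) = mex{1,2} = 0
g(11) = mex{0,1,2} = 3
g(12) = mex{0,2,3} = 1
The P-positions (g = 0) in 0..12 are 0, 1, 5, 10.

0, 1, 5, 10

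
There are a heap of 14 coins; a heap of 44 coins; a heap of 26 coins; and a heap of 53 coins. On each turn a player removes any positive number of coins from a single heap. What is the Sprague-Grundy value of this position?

13

Nim-sum: 14 XOR 44 XOR 26 XOR 53 = 13.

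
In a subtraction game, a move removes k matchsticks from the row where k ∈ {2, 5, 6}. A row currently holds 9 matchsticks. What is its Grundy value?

Build the Grundy sequence with g(k) = mex{g(k−s) : s ∈ {2, 5, 6}, s ≤ k}:
k:     0  1  2  3  4  5  6  7  8  9
g(k):  0  0  1  1  0  2  1  3  0  2
So g(9) = 2.

2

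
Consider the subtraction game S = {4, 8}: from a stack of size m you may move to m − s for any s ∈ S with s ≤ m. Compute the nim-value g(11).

2

Grundy values for subtraction set {4, 8}:
k:     0  1  2  3  4  5  6  7  8  9 10 11
g(k):  0  0  0  0  1  1  1  1  2  2  2  2
So g(11) = 2.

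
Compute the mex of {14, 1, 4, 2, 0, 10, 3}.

5

The values 0, 1, 2, 3, 4 are all present; 5 is the first non-negative integer missing from the set.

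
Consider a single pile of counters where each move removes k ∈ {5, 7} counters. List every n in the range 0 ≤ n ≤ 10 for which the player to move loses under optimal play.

0, 1, 2, 3, 4

Compute g(0), g(1), … for moves {5, 7}:
k:     0  1  2  3  4  5  6  7  8  9 10
g(k):  0  0  0  0  0  1  1  1  1  1  2
The P-positions (g = 0) in 0..10 are 0, 1, 2, 3, 4.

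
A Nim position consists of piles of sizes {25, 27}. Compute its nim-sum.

2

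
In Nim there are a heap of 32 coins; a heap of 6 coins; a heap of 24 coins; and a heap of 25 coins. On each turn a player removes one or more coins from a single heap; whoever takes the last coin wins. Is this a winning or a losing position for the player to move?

Winning position

Bitwise XOR of the heap sizes:
  100000  (32)
  000110  (6)
  011000  (24)
  011001  (25)
  ------
  100111  (39)
The nim-sum is 39 ≠ 0, so this is an N-position: the player to move can win.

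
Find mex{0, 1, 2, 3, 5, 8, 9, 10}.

4

The values 0, 1, 2, 3 are all present; 4 is the first non-negative integer missing from the set.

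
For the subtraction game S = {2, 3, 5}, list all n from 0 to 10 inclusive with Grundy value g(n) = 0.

0, 1, 7, 8

Build the Grundy sequence with g(k) = mex{g(k−s) : s ∈ {2, 3, 5}, s ≤ k}:
k:     0  1  2  3  4  5  6  7  8  9 10
g(k):  0  0  1  1  2  2  3  0  0  1  1
The P-positions (g = 0) in 0..10 are 0, 1, 7, 8.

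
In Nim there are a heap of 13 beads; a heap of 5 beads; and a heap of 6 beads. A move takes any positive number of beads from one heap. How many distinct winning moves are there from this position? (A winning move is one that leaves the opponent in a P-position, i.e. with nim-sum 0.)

1

Nim-sum: 13 ^ 5 ^ 6 = 14.
The overall nim-sum is X = 14. A heap of size p has a winning move iff p XOR X < p (reduce it to p XOR X).
  13: 13 XOR 14 = 3 < 13 — winning move (to 3).
  5: 5 XOR 14 = 11 ≥ 5 — no move.
  6: 6 XOR 14 = 8 ≥ 6 — no move.
That gives 1 winning move.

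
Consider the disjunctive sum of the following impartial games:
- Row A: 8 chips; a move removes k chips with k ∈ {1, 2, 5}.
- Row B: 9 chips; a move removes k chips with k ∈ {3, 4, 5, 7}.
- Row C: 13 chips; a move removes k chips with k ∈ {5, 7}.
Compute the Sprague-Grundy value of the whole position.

1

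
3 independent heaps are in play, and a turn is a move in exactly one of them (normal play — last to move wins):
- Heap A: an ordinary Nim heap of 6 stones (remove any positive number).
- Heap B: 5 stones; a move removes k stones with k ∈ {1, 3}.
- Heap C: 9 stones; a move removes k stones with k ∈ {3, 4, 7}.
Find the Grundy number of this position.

Heap A is a plain Nim heap of size 6, so its Grundy value is 6.
Build the Grundy sequence for heap B with g(k) = mex{g(k−s) : s ∈ {1, 3}, s ≤ k}:
k:     0  1  2  3  4  5
g(k):  0  1  0  1  0  1
So g(5) = 1.
Build the Grundy sequence for heap C with g(k) = mex{g(k−s) : s ∈ {3, 4, 7}, s ≤ k}:
k:     0  1  2  3  4  5  6  7  8  9
g(k):  0  0  0  1  1  1  2  2  2  3
So g(9) = 3.
By the Sprague-Grundy theorem, the Grundy value of a sum of independent games is the XOR of the component values.
Combined value = 6 XOR 1 XOR 3 = 4.

4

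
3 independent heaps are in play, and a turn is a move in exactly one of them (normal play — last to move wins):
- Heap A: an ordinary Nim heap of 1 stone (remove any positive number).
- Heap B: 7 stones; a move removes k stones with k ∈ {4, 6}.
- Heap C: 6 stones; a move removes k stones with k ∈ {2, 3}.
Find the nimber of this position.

Heap A is a plain Nim heap of size 1, so its Grundy value is 1.
Grundy values for heap B (subtraction set {4, 6}):
k:     0  1  2  3  4  5  6  7
g(k):  0  0  0  0  1  1  1  1
So g(7) = 1.
Build the Grundy sequence for heap C with g(k) = mex{g(k−s) : s ∈ {2, 3}, s ≤ k}:
g(0) = mex{} = 0
g(1) = mex{} = 0
g(2) = mex{0} = 1
g(3) = mex{0} = 1
g(4) = mex{0,1} = 2
g(5) = mex{1} = 0
g(6) = mex{1,2} = 0
So g(6) = 0.
The value of a disjunctive sum is the nim-sum of the parts.
Combined value = 1 XOR 1 XOR 0 = 0.

0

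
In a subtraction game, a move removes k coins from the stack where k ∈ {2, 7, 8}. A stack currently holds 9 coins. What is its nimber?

Build the Grundy sequence with g(k) = mex{g(k−s) : s ∈ {2, 7, 8}, s ≤ k}:
g(0) = mex{} = 0
g(1) = mex{} = 0
g(2) = mex{0} = 1
g(3) = mex{0} = 1
g(4) = mex{1} = 0
g(5) = mex{1} = 0
g(6) = mex{0} = 1
g(7) = mex{0} = 1
g(8) = mex{0,1} = 2
g(9) = mex{0,1} = 2
So g(9) = 2.

2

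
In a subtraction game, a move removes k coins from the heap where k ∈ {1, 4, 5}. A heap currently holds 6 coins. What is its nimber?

Compute g(0), g(1), … for moves {1, 4, 5}:
k:     0  1  2  3  4  5  6
g(k):  0  1  0  1  2  3  2
So g(6) = 2.

2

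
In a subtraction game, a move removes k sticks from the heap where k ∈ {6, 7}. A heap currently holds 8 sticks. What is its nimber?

Compute g(0), g(1), … for moves {6, 7}:
k:     0  1  2  3  4  5  6  7  8
g(k):  0  0  0  0  0  0  1  1  1
So g(8) = 1.

1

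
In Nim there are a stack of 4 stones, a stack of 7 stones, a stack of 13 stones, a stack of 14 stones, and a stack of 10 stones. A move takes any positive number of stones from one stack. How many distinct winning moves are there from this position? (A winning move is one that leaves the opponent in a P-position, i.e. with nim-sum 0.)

3

Compute the nim-sum pairwise:
4 ⊕ 7 = 3
3 ⊕ 13 = 14
14 ⊕ 14 = 0
0 ⊕ 10 = 10
The overall nim-sum is X = 10. A stack of size p has a winning move iff p XOR X < p (reduce it to p XOR X).
  4: 4 XOR 10 = 14 ≥ 4 — no move.
  7: 7 XOR 10 = 13 ≥ 7 — no move.
  13: 13 XOR 10 = 7 < 13 — winning move (to 7).
  14: 14 XOR 10 = 4 < 14 — winning move (to 4).
  10: 10 XOR 10 = 0 < 10 — winning move (to 0).
That gives 3 winning moves.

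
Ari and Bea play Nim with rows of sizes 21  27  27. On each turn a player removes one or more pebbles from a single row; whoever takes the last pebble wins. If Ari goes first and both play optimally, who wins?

Ari wins

Nim-sum: 21 ^ 27 ^ 27 = 21.
The nim-sum is 21 ≠ 0, so this is an N-position: the player to move can win; Ari has a winning move.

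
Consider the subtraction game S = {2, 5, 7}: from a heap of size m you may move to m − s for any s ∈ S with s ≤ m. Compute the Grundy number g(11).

3

Grundy values for subtraction set {2, 5, 7}:
k:     0  1  2  3  4  5  6  7  8  9 10 11
g(k):  0  0  1  1  0  2  1  3  2  2  0  3
So g(11) = 3.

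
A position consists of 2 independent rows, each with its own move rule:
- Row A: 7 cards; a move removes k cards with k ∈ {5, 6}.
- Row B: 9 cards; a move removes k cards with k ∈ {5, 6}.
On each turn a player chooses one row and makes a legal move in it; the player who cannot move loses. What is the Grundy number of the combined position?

0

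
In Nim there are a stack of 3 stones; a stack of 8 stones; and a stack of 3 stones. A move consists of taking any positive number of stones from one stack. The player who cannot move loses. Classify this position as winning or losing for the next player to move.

Nim-sum: 3 XOR 8 XOR 3 = 8.
The nim-sum is 8 ≠ 0, so this is an N-position: the player to move can win.

Winning position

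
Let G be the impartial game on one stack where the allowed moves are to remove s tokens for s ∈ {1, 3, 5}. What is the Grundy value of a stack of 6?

Grundy values for subtraction set {1, 3, 5}:
g(0) = mex{} = 0
g(1) = mex{0} = 1
g(2) = mex{1} = 0
g(3) = mex{0} = 1
g(4) = mex{1} = 0
g(5) = mex{0} = 1
g(6) = mex{1} = 0
So g(6) = 0.

0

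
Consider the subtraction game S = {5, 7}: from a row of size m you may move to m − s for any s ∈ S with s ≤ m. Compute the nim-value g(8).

Build the Grundy sequence with g(k) = mex{g(k−s) : s ∈ {5, 7}, s ≤ k}:
g(0) = mex{} = 0
g(1) = mex{} = 0
g(2) = mex{} = 0
g(3) = mex{} = 0
g(4) = mex{} = 0
g(5) = mex{0} = 1
g(6) = mex{0} = 1
g(7) = mex{0} = 1
g(8) = mex{0} = 1
So g(8) = 1.

1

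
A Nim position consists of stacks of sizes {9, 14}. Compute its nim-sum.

Nim-sum: 9 ⊕ 14 = 7.

7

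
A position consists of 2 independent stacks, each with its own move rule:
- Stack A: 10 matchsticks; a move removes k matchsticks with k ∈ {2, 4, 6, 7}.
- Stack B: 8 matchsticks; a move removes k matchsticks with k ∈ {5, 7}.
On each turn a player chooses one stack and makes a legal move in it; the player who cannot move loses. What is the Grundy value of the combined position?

1

Grundy values for stack A (subtraction set {2, 4, 6, 7}):
g(0) = mex{} = 0
g(1) = mex{} = 0
g(2) = mex{0} = 1
g(3) = mex{0} = 1
g(4) = mex{0,1} = 2
g(5) = mex{0,1} = 2
g(6) = mex{0,1,2} = 3
g(7) = mex{0,1,2} = 3
g(8) = mex{0,1,2,3} = 4
g(9) = mex{1,2,3} = 0
g(10) = mex{1,2,3,4} = 0
So g(10) = 0.
Grundy values for stack B (subtraction set {5, 7}):
g(0) = mex{} = 0
g(1) = mex{} = 0
g(2) = mex{} = 0
g(3) = mex{} = 0
g(4) = mex{} = 0
g(5) = mex{0} = 1
g(6) = mex{0} = 1
g(7) = mex{0} = 1
g(8) = mex{0} = 1
So g(8) = 1.
By the Sprague-Grundy theorem, the Grundy value of a sum of independent games is the XOR of the component values.
Combined value = 0 XOR 1 = 1.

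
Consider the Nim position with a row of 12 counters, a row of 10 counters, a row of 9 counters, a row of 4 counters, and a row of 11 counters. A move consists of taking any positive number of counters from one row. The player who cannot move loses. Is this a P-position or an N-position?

P-position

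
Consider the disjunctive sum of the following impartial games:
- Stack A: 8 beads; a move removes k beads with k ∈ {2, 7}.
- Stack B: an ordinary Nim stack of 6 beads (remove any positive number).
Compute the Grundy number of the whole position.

4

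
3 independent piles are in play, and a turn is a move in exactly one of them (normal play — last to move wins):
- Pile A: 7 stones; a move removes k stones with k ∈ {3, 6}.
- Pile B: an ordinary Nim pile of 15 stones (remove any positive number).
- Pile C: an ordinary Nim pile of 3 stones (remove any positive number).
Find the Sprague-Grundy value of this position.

Grundy values for pile A (subtraction set {3, 6}):
g(0) = mex{} = 0
g(1) = mex{} = 0
g(2) = mex{} = 0
g(3) = mex{0} = 1
g(4) = mex{0} = 1
g(5) = mex{0} = 1
g(6) = mex{0,1} = 2
g(7) = mex{0,1} = 2
So g(7) = 2.
Pile B is a plain Nim pile of size 15, so its Grundy value is 15.
Pile C is a plain Nim pile of size 3, so its Grundy value is 3.
The value of a disjunctive sum is the nim-sum of the parts.
Combined value = 2 ⊕ 15 ⊕ 3 = 14.

14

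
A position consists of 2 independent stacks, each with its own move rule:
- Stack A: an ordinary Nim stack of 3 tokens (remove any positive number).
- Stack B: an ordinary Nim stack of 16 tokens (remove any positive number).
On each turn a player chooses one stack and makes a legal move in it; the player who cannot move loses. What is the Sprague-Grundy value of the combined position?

19

Stack A is a plain Nim stack of size 3, so its Grundy value is 3.
Stack B is a plain Nim stack of size 16, so its Grundy value is 16.
The value of a disjunctive sum is the nim-sum of the parts.
Combined value = 3 ⊕ 16 = 19.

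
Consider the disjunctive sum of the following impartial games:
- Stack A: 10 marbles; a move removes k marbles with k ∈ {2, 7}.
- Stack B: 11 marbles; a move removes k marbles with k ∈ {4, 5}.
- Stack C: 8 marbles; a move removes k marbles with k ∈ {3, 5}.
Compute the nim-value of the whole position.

Build the Grundy sequence for stack A with g(k) = mex{g(k−s) : s ∈ {2, 7}, s ≤ k}:
g(0) = mex{} = 0
g(1) = mex{} = 0
g(2) = mex{0} = 1
g(3) = mex{0} = 1
g(4) = mex{1} = 0
g(5) = mex{1} = 0
g(6) = mex{0} = 1
g(7) = mex{0} = 1
g(8) = mex{0,1} = 2
g(9) = mex{1} = 0
g(10) = mex{1,2} = 0
So g(10) = 0.
Build the Grundy sequence for stack B with g(k) = mex{g(k−s) : s ∈ {4, 5}, s ≤ k}:
g(0) = mex{} = 0
g(1) = mex{} = 0
g(2) = mex{} = 0
g(3) = mex{} = 0
g(4) = mex{0} = 1
g(5) = mex{0} = 1
g(6) = mex{0} = 1
g(7) = mex{0} = 1
g(8) = mex{0,1} = 2
g(9) = mex{1} = 0
g(10) = mex{1} = 0
g(11) = mex{1} = 0
So g(11) = 0.
Build the Grundy sequence for stack C with g(k) = mex{g(k−s) : s ∈ {3, 5}, s ≤ k}:
k:     0  1  2  3  4  5  6  7  8
g(k):  0  0  0  1  1  1  2  2  0
So g(8) = 0.
The value of a disjunctive sum is the nim-sum of the parts.
Combined value = 0 XOR 0 XOR 0 = 0.

0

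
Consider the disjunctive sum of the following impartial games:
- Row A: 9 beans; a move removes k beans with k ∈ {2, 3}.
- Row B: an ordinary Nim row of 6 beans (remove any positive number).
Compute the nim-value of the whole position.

4

For row A, compute g(0), g(1), … with moves {2, 3}:
k:     0  1  2  3  4  5  6  7  8  9
g(k):  0  0  1  1  2  0  0  1  1  2
So g(9) = 2.
Row B is a plain Nim row of size 6, so its Grundy value is 6.
The value of a disjunctive sum is the nim-sum of the parts.
Combined value = 2 ⊕ 6 = 4.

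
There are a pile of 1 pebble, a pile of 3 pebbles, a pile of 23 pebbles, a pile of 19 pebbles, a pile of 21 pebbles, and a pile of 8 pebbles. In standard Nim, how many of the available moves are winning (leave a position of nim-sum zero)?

3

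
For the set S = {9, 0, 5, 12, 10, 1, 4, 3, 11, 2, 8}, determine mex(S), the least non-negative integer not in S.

The values 0, 1, 2, 3, 4, 5 are all present; 6 is the first non-negative integer missing from the set.

6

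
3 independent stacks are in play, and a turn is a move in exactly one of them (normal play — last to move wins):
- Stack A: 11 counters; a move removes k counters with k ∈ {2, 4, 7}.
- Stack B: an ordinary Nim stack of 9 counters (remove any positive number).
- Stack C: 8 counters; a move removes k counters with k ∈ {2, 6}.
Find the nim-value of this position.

8

Grundy values for stack A (subtraction set {2, 4, 7}):
k:     0  1  2  3  4  5  6  7  8  9 10 11
g(k):  0  0  1  1  2  2  0  3  1  0  2  1
So g(11) = 1.
Stack B is a plain Nim stack of size 9, so its Grundy value is 9.
Build the Grundy sequence for stack C with g(k) = mex{g(k−s) : s ∈ {2, 6}, s ≤ k}:
k:     0  1  2  3  4  5  6  7  8
g(k):  0  0  1  1  0  0  1  1  0
So g(8) = 0.
By the Sprague-Grundy theorem, the Grundy value of a sum of independent games is the XOR of the component values.
Combined value = 1 ⊕ 9 ⊕ 0 = 8.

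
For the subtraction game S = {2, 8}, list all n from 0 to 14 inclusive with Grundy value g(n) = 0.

Grundy values for subtraction set {2, 8}:
k:     0  1  2  3  4  5  6  7  8  9 10 11 12 13 14
g(k):  0  0  1  1  0  0  1  1  2  2  0  0  1  1  0
The P-positions (g = 0) in 0..14 are 0, 1, 4, 5, 10, 11, 14.

0, 1, 4, 5, 10, 11, 14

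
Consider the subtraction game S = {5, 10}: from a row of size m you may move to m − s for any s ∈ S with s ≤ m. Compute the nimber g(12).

Compute g(0), g(1), … for moves {5, 10}:
g(0) = mex{} = 0
g(1) = mex{} = 0
g(2) = mex{} = 0
g(3) = mex{} = 0
g(4) = mex{} = 0
g(5) = mex{0} = 1
g(6) = mex{0} = 1
g(7) = mex{0} = 1
g(8) = mex{0} = 1
g(9) = mex{0} = 1
g(10) = mex{0,1} = 2
g(11) = mex{0,1} = 2
g(12) = mex{0,1} = 2
So g(12) = 2.

2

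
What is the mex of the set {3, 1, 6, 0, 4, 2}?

The values 0, 1, 2, 3, 4 are all present; 5 is the first non-negative integer missing from the set.

5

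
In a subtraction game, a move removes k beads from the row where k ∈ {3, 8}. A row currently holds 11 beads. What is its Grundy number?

0

Compute g(0), g(1), … for moves {3, 8}:
g(0) = mex{} = 0
g(1) = mex{} = 0
g(2) = mex{} = 0
g(3) = mex{0} = 1
g(4) = mex{0} = 1
g(5) = mex{0} = 1
g(6) = mex{1} = 0
g(7) = mex{1} = 0
g(8) = mex{0,1} = 2
g(9) = mex{0} = 1
g(10) = mex{0} = 1
g(11) = mex{1,2} = 0
So g(11) = 0.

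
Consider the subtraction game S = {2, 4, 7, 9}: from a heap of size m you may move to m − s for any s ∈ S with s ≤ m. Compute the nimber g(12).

Grundy values for subtraction set {2, 4, 7, 9}:
k:     0  1  2  3  4  5  6  7  8  9 10 11 12
g(k):  0  0  1  1  2  2  0  3  1  4  2  0  0
So g(12) = 0.

0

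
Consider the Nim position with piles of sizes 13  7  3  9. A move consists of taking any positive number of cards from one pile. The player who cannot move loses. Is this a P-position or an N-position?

Nim-sum: 13 XOR 7 XOR 3 XOR 9 = 0.
The nim-sum is 0, so this is a P-position: the player to move is in a losing position under optimal play.

P-position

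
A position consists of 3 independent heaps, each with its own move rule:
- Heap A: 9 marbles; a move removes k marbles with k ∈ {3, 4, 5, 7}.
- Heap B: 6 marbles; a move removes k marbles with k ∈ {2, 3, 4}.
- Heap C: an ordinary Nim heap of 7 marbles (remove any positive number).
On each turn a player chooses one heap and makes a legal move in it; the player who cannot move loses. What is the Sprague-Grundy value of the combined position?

4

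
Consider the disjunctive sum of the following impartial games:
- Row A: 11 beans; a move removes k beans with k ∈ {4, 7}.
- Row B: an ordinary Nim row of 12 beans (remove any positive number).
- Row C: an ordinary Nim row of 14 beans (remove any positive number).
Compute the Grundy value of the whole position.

Grundy values for row A (subtraction set {4, 7}):
g(0) = mex{} = 0
g(1) = mex{} = 0
g(2) = mex{} = 0
g(3) = mex{} = 0
g(4) = mex{0} = 1
g(5) = mex{0} = 1
g(6) = mex{0} = 1
g(7) = mex{0} = 1
g(8) = mex{0,1} = 2
g(9) = mex{0,1} = 2
g(10) = mex{0,1} = 2
g(11) = mex{1} = 0
So g(11) = 0.
Row B is a plain Nim row of size 12, so its Grundy value is 12.
Row C is a plain Nim row of size 14, so its Grundy value is 14.
The value of a disjunctive sum is the nim-sum of the parts.
Combined value = 0 XOR 12 XOR 14 = 2.

2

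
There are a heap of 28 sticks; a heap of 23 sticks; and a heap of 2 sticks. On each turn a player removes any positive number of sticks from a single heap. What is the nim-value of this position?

Nim-sum: 28 XOR 23 XOR 2 = 9.

9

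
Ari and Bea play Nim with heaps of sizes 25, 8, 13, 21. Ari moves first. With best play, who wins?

Ari wins

In binary:
  11001  (25)
  01000  (8)
  01101  (13)
  10101  (21)
  -----
  01001  (9)
The nim-sum is 9 ≠ 0, so this is an N-position: the player to move can win; Ari has a winning move.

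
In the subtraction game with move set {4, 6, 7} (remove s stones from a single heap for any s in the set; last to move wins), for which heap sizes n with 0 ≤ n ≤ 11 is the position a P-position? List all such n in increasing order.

Build the Grundy sequence with g(k) = mex{g(k−s) : s ∈ {4, 6, 7}, s ≤ k}:
g(0) = mex{} = 0
g(1) = mex{} = 0
g(2) = mex{} = 0
g(3) = mex{} = 0
g(4) = mex{0} = 1
g(5) = mex{0} = 1
g(6) = mex{0} = 1
g(7) = mex{0} = 1
g(8) = mex{0,1} = 2
g(9) = mex{0,1} = 2
g(10) = mex{0,1} = 2
g(11) = mex{1} = 0
The P-positions (g = 0) in 0..11 are 0, 1, 2, 3, 11.

0, 1, 2, 3, 11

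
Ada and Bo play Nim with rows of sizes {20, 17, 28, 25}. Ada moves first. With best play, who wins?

Bo wins

Bitwise XOR of the heap sizes:
  10100  (20)
  10001  (17)
  11100  (28)
  11001  (25)
  -----
  00000  (0)
The nim-sum is 0, so this is a P-position: the player to move is in a losing position under optimal play; Ada is about to move from it and so loses — Bo wins.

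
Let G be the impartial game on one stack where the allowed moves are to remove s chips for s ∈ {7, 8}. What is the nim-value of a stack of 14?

Grundy values for subtraction set {7, 8}:
g(0) = mex{} = 0
g(1) = mex{} = 0
g(2) = mex{} = 0
g(3) = mex{} = 0
g(4) = mex{} = 0
g(5) = mex{} = 0
g(6) = mex{} = 0
g(7) = mex{0} = 1
g(8) = mex{0} = 1
g(9) = mex{0} = 1
g(10) = mex{0} = 1
g(11) = mex{0} = 1
g(12) = mex{0} = 1
g(13) = mex{0} = 1
g(14) = mex{0,1} = 2
So g(14) = 2.

2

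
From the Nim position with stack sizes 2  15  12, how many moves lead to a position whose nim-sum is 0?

1

Bitwise XOR of the heap sizes:
  0010  (2)
  1111  (15)
  1100  (12)
  ----
  0001  (1)
The overall nim-sum is X = 1. A stack of size p has a winning move iff p XOR X < p (reduce it to p XOR X).
  2: 2 XOR 1 = 3 ≥ 2 — no move.
  15: 15 XOR 1 = 14 < 15 — winning move (to 14).
  12: 12 XOR 1 = 13 ≥ 12 — no move.
That gives 1 winning move.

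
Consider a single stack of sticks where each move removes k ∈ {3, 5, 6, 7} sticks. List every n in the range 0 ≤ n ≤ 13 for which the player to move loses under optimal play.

0, 1, 2, 10, 11, 12

Build the Grundy sequence with g(k) = mex{g(k−s) : s ∈ {3, 5, 6, 7}, s ≤ k}:
k:     0  1  2  3  4  5  6  7  8  9 10 11 12 13
g(k):  0  0  0  1  1  1  2  2  2  3  0  0  0  1
The P-positions (g = 0) in 0..13 are 0, 1, 2, 10, 11, 12.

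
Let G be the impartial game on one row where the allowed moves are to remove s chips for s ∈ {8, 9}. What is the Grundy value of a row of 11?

1

Build the Grundy sequence with g(k) = mex{g(k−s) : s ∈ {8, 9}, s ≤ k}:
g(0) = mex{} = 0
g(1) = mex{} = 0
g(2) = mex{} = 0
g(3) = mex{} = 0
g(4) = mex{} = 0
g(5) = mex{} = 0
g(6) = mex{} = 0
g(7) = mex{} = 0
g(8) = mex{0} = 1
g(9) = mex{0} = 1
g(10) = mex{0} = 1
g(11) = mex{0} = 1
So g(11) = 1.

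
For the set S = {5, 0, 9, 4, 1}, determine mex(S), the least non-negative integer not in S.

2

The values 0, 1 are all present; 2 is the first non-negative integer missing from the set.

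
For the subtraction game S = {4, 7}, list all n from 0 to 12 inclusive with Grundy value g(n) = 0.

0, 1, 2, 3, 11, 12

Compute g(0), g(1), … for moves {4, 7}:
k:     0  1  2  3  4  5  6  7  8  9 10 11 12
g(k):  0  0  0  0  1  1  1  1  2  2  2  0  0
The P-positions (g = 0) in 0..12 are 0, 1, 2, 3, 11, 12.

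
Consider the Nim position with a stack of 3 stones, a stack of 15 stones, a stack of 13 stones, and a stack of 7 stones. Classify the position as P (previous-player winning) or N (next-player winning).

Compute the nim-sum pairwise:
3 ^ 15 = 12
12 ^ 13 = 1
1 ^ 7 = 6
The nim-sum is 6 ≠ 0, so this is an N-position: the player to move can win.

N-position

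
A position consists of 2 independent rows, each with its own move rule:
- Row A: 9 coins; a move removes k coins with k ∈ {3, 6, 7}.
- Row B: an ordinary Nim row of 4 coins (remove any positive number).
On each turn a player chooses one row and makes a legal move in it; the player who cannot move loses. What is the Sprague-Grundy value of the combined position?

Grundy values for row A (subtraction set {3, 6, 7}):
k:     0  1  2  3  4  5  6  7  8  9
g(k):  0  0  0  1  1  1  2  2  2  3
So g(9) = 3.
Row B is a plain Nim row of size 4, so its Grundy value is 4.
The value of a disjunctive sum is the nim-sum of the parts.
Combined value = 3 XOR 4 = 7.

7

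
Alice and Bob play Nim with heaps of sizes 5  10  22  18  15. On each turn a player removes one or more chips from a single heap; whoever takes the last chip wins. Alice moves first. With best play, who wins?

Alice wins

Write each in binary and XOR column by column:
  00101  (5)
  01010  (10)
  10110  (22)
  10010  (18)
  01111  (15)
  -----
  00100  (4)
The nim-sum is 4 ≠ 0, so this is an N-position: the player to move can win; Alice has a winning move.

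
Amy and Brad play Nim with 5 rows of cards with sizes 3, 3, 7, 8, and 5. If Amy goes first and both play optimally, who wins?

Nim-sum: 3 ^ 3 ^ 7 ^ 8 ^ 5 = 10.
The nim-sum is 10 ≠ 0, so this is an N-position: the player to move can win; Amy has a winning move.

Amy wins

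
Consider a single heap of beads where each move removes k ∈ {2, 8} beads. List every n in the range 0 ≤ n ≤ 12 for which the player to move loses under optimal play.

Grundy values for subtraction set {2, 8}:
k:     0  1  2  3  4  5  6  7  8  9 10 11 12
g(k):  0  0  1  1  0  0  1  1  2  2  0  0  1
The P-positions (g = 0) in 0..12 are 0, 1, 4, 5, 10, 11.

0, 1, 4, 5, 10, 11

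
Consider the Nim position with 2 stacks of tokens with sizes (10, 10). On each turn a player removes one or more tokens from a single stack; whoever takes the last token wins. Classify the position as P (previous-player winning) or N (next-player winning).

Nim-sum: 10 XOR 10 = 0.
The nim-sum is 0, so this is a P-position: the player to move is in a losing position under optimal play.

P-position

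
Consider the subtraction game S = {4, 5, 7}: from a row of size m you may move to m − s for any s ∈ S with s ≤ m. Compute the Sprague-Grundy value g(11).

Build the Grundy sequence with g(k) = mex{g(k−s) : s ∈ {4, 5, 7}, s ≤ k}:
g(0) = mex{} = 0
g(1) = mex{} = 0
g(2) = mex{} = 0
g(3) = mex{} = 0
g(4) = mex{0} = 1
g(5) = mex{0} = 1
g(6) = mex{0} = 1
g(7) = mex{0} = 1
g(8) = mex{0,1} = 2
g(9) = mex{0,1} = 2
g(10) = mex{0,1} = 2
g(11) = mex{1} = 0
So g(11) = 0.

0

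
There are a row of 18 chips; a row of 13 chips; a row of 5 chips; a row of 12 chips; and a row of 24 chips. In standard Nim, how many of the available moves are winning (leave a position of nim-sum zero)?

3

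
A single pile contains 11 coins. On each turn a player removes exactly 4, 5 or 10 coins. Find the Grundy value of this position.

Build the Grundy sequence with g(k) = mex{g(k−s) : s ∈ {4, 5, 10}, s ≤ k}:
g(0) = mex{} = 0
g(1) = mex{} = 0
g(2) = mex{} = 0
g(3) = mex{} = 0
g(4) = mex{0} = 1
g(5) = mex{0} = 1
g(6) = mex{0} = 1
g(7) = mex{0} = 1
g(8) = mex{0,1} = 2
g(9) = mex{1} = 0
g(10) = mex{0,1} = 2
g(11) = mex{0,1} = 2
So g(11) = 2.

2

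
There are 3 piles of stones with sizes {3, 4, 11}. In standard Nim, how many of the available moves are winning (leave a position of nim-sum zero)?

1

Nim-sum: 3 ⊕ 4 ⊕ 11 = 12.
The overall nim-sum is X = 12. A pile of size p has a winning move iff p XOR X < p (reduce it to p XOR X).
  3: 3 XOR 12 = 15 ≥ 3 — no move.
  4: 4 XOR 12 = 8 ≥ 4 — no move.
  11: 11 XOR 12 = 7 < 11 — winning move (to 7).
That gives 1 winning move.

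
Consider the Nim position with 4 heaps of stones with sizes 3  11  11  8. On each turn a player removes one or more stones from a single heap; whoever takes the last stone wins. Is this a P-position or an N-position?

Nim-sum: 3 XOR 11 XOR 11 XOR 8 = 11.
The nim-sum is 11 ≠ 0, so this is an N-position: the player to move can win.

N-position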